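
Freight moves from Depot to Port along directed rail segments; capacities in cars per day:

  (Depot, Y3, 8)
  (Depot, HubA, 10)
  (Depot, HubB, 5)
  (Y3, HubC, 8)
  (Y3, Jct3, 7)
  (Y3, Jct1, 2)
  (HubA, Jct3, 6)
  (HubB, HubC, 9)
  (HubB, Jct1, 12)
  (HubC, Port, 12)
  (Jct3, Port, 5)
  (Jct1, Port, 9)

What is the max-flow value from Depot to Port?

Augment Depot→Y3→HubC→Port: bottleneck 8, flow now 8.
Augment Depot→HubA→Jct3→Port: bottleneck 5, flow now 13.
Augment Depot→HubB→HubC→Port: bottleneck 4, flow now 17.
Augment Depot→HubB→Jct1→Port: bottleneck 1, flow now 18.
No augmenting path remains; maximum flow = 18.
In the residual graph, reachable from Depot: {Depot, HubA, Jct3}.
Min-cut edges: Depot→Y3 (8), Depot→HubB (5), Jct3→Port (5); capacity 8 + 5 + 5 = 18.
This cut is saturated, so no flow can exceed 18.

18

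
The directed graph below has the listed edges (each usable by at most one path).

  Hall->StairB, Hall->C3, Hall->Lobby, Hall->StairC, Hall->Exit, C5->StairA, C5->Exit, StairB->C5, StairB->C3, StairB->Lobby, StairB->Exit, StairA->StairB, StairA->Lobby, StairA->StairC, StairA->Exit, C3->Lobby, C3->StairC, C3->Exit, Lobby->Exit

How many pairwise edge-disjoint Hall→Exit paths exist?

Assign every edge capacity 1; by Menger, the answer equals the max flow.
Path Hall→Exit (+1); total 1.
Path Hall→StairB→Exit (+1); total 2.
Path Hall→C3→Exit (+1); total 3.
Path Hall→Lobby→Exit (+1); total 4.
No residual Hall→Exit path; max flow = 4.
Certifying cut of size 4: {Hall→C3, Hall→Exit, Hall→Lobby, Hall→StairB}.

4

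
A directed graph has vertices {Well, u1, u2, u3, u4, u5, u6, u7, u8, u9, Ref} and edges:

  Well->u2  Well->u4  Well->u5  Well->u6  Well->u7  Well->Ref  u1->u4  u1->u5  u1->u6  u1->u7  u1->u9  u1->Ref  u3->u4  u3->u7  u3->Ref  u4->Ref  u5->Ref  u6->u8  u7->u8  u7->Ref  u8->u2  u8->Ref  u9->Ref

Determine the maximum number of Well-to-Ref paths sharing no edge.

Assign every edge capacity 1; by Menger, the answer equals the max flow.
Path Well→Ref (+1); total 1.
Path Well→u4→Ref (+1); total 2.
Path Well→u5→Ref (+1); total 3.
Path Well→u7→Ref (+1); total 4.
Path Well→u6→u8→Ref (+1); total 5.
No residual Well→Ref path; max flow = 5.
Certifying cut of size 5: {Well→Ref, Well→u4, Well→u5, Well→u6, Well→u7}.

5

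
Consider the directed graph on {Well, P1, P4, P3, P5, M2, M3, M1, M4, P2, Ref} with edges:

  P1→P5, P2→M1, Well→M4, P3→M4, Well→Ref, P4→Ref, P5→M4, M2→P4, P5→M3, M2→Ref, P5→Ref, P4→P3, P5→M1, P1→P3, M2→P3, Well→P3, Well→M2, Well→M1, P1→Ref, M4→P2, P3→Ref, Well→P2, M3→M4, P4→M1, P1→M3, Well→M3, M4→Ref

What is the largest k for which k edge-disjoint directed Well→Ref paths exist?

4

Assign every edge capacity 1; by Menger, the answer equals the max flow.
Path Well→Ref (+1); total 1.
Path Well→P3→Ref (+1); total 2.
Path Well→M2→Ref (+1); total 3.
Path Well→M4→Ref (+1); total 4.
No residual Well→Ref path; max flow = 4.
Certifying cut of size 4: {M4→Ref, Well→M2, Well→P3, Well→Ref}.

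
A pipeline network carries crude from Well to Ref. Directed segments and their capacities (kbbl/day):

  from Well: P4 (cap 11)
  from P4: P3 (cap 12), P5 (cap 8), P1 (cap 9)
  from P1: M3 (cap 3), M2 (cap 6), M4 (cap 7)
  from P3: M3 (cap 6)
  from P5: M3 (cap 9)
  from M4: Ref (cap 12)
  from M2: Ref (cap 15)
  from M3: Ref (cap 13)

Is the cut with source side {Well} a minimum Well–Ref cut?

Yes — it is a minimum cut (capacity 11).

Given cut capacity: 11 = 11.
Augment Well→P4→P1→M4→Ref: bottleneck 7, flow now 7.
Augment Well→P4→P1→M2→Ref: bottleneck 2, flow now 9.
Augment Well→P4→P3→M3→Ref: bottleneck 2, flow now 11.
No augmenting path remains; maximum flow = 11.
Cut capacity 11 equals the max flow, so it is a minimum cut.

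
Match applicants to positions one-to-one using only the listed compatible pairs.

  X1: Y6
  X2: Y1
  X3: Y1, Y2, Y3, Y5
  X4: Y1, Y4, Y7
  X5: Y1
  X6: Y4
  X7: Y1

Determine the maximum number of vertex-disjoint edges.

5

Unit-capacity flow: source→left, listed edges, right→sink; max matching = max flow.
Augmenting path X1→Y6 (+1); matched 1.
Augmenting path X2→Y1 (+1); matched 2.
Augmenting path X3→Y2 (+1); matched 3.
Augmenting path X4→Y4 (+1); matched 4.
Augmenting path X6→Y4→X4→Y7 (+1); matched 5.
No augmenting path remains; maximum matching = 5.
König certificate: {X1, X3, X4, X6, Y1} is a vertex cover of size 5 (every listed pair touches it), so no matching can be larger.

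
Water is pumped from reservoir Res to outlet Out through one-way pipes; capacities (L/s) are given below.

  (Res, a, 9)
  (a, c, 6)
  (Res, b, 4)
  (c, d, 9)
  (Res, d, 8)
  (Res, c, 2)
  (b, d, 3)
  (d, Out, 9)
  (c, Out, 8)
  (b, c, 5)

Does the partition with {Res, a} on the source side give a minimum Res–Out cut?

No — its capacity is 20, but the minimum cut has capacity 17.

Given cut capacity: 4 + 2 + 8 + 6 = 20.
Augment Res→c→Out: bottleneck 2, flow now 2.
Augment Res→d→Out: bottleneck 8, flow now 10.
Augment Res→a→c→Out: bottleneck 6, flow now 16.
Augment Res→b→d→Out: bottleneck 1, flow now 17.
No augmenting path remains; maximum flow = 17.
In the residual graph, reachable from Res: {Res, a, b, c, d}.
Min-cut edges: c→Out (8), d→Out (9); capacity 8 + 9 = 17.
Cut capacity 20 exceeds the max flow 17, so it is not minimum.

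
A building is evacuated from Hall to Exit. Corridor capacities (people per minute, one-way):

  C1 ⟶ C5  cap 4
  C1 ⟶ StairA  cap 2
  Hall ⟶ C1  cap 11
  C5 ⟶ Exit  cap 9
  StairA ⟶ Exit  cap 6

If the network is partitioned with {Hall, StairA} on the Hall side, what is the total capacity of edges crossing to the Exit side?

Edges leaving {Hall, StairA}: Hall→C1 (11), StairA→Exit (6).
Cut capacity = 11 + 6 = 17.

17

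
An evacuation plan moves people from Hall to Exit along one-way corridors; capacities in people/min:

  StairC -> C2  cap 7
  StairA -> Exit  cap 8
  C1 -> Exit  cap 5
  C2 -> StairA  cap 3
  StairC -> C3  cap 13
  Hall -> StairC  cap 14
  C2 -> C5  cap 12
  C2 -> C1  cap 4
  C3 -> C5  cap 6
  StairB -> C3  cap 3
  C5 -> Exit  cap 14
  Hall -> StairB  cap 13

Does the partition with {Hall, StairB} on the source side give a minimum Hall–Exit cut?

No — its capacity is 17, but the minimum cut has capacity 13.

Given cut capacity: 14 + 3 = 17.
Augment Hall→StairC→C2→StairA→Exit: bottleneck 3, flow now 3.
Augment Hall→StairC→C2→C5→Exit: bottleneck 4, flow now 7.
Augment Hall→StairC→C3→C5→Exit: bottleneck 6, flow now 13.
No augmenting path remains; maximum flow = 13.
In the residual graph, reachable from Hall: {Hall, StairC, StairB, C3}.
Min-cut edges: StairC→C2 (7), C3→C5 (6); capacity 7 + 6 = 13.
Cut capacity 17 exceeds the max flow 13, so it is not minimum.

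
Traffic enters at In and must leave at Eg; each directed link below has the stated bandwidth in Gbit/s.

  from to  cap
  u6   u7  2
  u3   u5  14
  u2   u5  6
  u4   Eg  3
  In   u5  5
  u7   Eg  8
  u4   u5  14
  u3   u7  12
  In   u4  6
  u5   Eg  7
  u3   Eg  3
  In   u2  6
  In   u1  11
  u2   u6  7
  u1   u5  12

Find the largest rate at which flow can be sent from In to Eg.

12

Augment In→u4→Eg: bottleneck 3, flow now 3.
Augment In→u5→Eg: bottleneck 5, flow now 8.
Augment In→u1→u5→Eg: bottleneck 2, flow now 10.
Augment In→u2→u6→u7→Eg: bottleneck 2, flow now 12.
No augmenting path remains; maximum flow = 12.
In the residual graph, reachable from In: {In, u1, u2, u4, u5, u6}.
Min-cut edges: u4→Eg (3), u5→Eg (7), u6→u7 (2); capacity 3 + 7 + 2 = 12.
This cut is saturated, so no flow can exceed 12.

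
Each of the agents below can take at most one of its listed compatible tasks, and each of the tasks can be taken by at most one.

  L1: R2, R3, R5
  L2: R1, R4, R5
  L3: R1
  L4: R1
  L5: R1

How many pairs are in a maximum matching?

3

Unit-capacity flow: source→left, listed edges, right→sink; max matching = max flow.
Augmenting path L1→R2 (+1); matched 1.
Augmenting path L2→R1 (+1); matched 2.
Augmenting path L3→R1→L2→R4 (+1); matched 3.
No augmenting path remains; maximum matching = 3.
König certificate: {L1, L2, R1} is a vertex cover of size 3 (every listed pair touches it), so no matching can be larger.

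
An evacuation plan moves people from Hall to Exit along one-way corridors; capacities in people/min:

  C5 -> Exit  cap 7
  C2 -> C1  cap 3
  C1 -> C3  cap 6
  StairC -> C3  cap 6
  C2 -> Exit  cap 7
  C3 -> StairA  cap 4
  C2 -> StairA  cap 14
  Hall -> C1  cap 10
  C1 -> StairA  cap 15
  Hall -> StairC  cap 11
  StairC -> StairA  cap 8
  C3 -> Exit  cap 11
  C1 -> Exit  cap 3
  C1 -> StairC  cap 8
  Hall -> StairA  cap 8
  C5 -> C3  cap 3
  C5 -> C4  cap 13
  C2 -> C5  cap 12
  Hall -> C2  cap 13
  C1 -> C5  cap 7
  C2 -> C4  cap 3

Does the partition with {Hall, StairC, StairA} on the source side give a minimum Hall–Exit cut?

Given cut capacity: 10 + 13 + 6 = 29.
Augment Hall→C1→Exit: bottleneck 3, flow now 3.
Augment Hall→C2→Exit: bottleneck 7, flow now 10.
Augment Hall→C1→C5→Exit: bottleneck 7, flow now 17.
Augment Hall→StairC→C3→Exit: bottleneck 6, flow now 23.
Augment Hall→C2→C1→C3→Exit: bottleneck 3, flow now 26.
Augment Hall→C2→C5→C3→Exit: bottleneck 2, flow now 28.
No augmenting path remains; maximum flow = 28.
In the residual graph, reachable from Hall: {Hall, C1, C2, StairC, C5, C3, StairA, C4}.
Min-cut edges: C1→Exit (3), C2→Exit (7), C5→Exit (7), C3→Exit (11); capacity 3 + 7 + 7 + 11 = 28.
Cut capacity 29 exceeds the max flow 28, so it is not minimum.

No — its capacity is 29, but the minimum cut has capacity 28.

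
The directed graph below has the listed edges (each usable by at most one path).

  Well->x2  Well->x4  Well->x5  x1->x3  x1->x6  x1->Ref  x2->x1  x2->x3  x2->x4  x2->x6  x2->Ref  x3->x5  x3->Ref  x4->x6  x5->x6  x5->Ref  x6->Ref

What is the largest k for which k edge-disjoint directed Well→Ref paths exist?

Assign every edge capacity 1; by Menger, the answer equals the max flow.
Path Well→x2→Ref (+1); total 1.
Path Well→x5→Ref (+1); total 2.
Path Well→x4→x6→Ref (+1); total 3.
No residual Well→Ref path; max flow = 3.
Certifying cut of size 3: {Well→x2, Well→x4, Well→x5}.

3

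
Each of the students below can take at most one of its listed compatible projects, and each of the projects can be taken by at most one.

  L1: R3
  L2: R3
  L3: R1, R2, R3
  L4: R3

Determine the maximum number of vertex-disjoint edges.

Unit-capacity flow: source→left, listed edges, right→sink; max matching = max flow.
Augmenting path L1→R3 (+1); matched 1.
Augmenting path L3→R1 (+1); matched 2.
No augmenting path remains; maximum matching = 2.
König certificate: {L3, R3} is a vertex cover of size 2 (every listed pair touches it), so no matching can be larger.

2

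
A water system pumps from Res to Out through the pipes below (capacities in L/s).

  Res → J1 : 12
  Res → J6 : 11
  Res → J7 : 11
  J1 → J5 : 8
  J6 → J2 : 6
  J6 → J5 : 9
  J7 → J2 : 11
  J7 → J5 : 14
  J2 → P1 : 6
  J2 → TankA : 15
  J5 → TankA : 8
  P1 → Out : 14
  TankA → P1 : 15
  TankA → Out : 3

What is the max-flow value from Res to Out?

17

Augment Res→J1→J5→TankA→Out: bottleneck 3, flow now 3.
Augment Res→J6→J2→P1→Out: bottleneck 6, flow now 9.
Augment Res→J1→J5→TankA→P1→Out: bottleneck 5, flow now 14.
Augment Res→J7→J2→TankA→P1→Out: bottleneck 3, flow now 17.
No augmenting path remains; maximum flow = 17.
In the residual graph, reachable from Res: {Res, J1, J6, J7, J2, J5, P1, TankA}.
Min-cut edges: P1→Out (14), TankA→Out (3); capacity 14 + 3 = 17.
This cut is saturated, so no flow can exceed 17.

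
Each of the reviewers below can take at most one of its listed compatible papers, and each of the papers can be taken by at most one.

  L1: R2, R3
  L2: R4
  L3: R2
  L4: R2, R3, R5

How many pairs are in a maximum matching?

4

Unit-capacity flow: source→left, listed edges, right→sink; max matching = max flow.
Augmenting path L1→R2 (+1); matched 1.
Augmenting path L2→R4 (+1); matched 2.
Augmenting path L4→R3 (+1); matched 3.
Augmenting path L3→R2→L1→R3→L4→R5 (+1); matched 4.
No augmenting path remains; maximum matching = 4.
König certificate: {L1, L2, L3, L4} is a vertex cover of size 4 (every listed pair touches it), so no matching can be larger.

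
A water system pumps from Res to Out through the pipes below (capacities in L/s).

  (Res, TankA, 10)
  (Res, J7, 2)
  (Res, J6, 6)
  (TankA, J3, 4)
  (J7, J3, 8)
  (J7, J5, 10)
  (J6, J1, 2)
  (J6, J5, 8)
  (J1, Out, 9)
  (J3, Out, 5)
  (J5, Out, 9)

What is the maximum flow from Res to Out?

12

Augment Res→TankA→J3→Out: bottleneck 4, flow now 4.
Augment Res→J7→J3→Out: bottleneck 1, flow now 5.
Augment Res→J7→J5→Out: bottleneck 1, flow now 6.
Augment Res→J6→J1→Out: bottleneck 2, flow now 8.
Augment Res→J6→J5→Out: bottleneck 4, flow now 12.
No augmenting path remains; maximum flow = 12.
In the residual graph, reachable from Res: {Res, TankA}.
Min-cut edges: Res→J7 (2), Res→J6 (6), TankA→J3 (4); capacity 2 + 6 + 4 = 12.
This cut is saturated, so no flow can exceed 12.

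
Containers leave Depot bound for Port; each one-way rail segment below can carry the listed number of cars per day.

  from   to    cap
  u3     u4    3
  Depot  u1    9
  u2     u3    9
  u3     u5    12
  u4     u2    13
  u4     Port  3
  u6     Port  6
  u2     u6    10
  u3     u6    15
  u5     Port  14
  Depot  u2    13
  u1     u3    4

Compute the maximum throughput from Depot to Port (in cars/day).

Augment Depot→u2→u6→Port: bottleneck 6, flow now 6.
Augment Depot→u1→u3→u4→Port: bottleneck 3, flow now 9.
Augment Depot→u1→u3→u5→Port: bottleneck 1, flow now 10.
Augment Depot→u2→u3→u5→Port: bottleneck 7, flow now 17.
No augmenting path remains; maximum flow = 17.
In the residual graph, reachable from Depot: {Depot, u1}.
Min-cut edges: Depot→u2 (13), u1→u3 (4); capacity 13 + 4 = 17.
This cut is saturated, so no flow can exceed 17.

17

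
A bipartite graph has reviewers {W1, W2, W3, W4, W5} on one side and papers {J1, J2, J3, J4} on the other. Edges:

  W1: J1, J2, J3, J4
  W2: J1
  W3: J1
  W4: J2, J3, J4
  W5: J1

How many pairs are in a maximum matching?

Unit-capacity flow: source→left, listed edges, right→sink; max matching = max flow.
Augmenting path W1→J1 (+1); matched 1.
Augmenting path W4→J2 (+1); matched 2.
Augmenting path W2→J1→W1→J3 (+1); matched 3.
No augmenting path remains; maximum matching = 3.
König certificate: {W1, W4, J1} is a vertex cover of size 3 (every listed pair touches it), so no matching can be larger.

3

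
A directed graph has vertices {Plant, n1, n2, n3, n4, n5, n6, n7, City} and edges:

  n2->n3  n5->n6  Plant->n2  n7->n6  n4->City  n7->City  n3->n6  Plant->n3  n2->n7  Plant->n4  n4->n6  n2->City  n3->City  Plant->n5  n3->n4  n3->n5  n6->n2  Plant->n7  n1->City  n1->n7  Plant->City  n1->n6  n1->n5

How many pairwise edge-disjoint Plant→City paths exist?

5

Assign every edge capacity 1; by Menger, the answer equals the max flow.
Path Plant→City (+1); total 1.
Path Plant→n2→City (+1); total 2.
Path Plant→n3→City (+1); total 3.
Path Plant→n4→City (+1); total 4.
Path Plant→n7→City (+1); total 5.
No residual Plant→City path; max flow = 5.
Certifying cut of size 5: {Plant→City, n2→City, n3→City, n4→City, n7→City}.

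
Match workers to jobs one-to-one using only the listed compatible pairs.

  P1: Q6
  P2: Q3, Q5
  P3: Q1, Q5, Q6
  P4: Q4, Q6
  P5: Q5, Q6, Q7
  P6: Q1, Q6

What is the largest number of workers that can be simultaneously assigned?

Unit-capacity flow: source→left, listed edges, right→sink; max matching = max flow.
Augmenting path P1→Q6 (+1); matched 1.
Augmenting path P2→Q3 (+1); matched 2.
Augmenting path P3→Q1 (+1); matched 3.
Augmenting path P4→Q4 (+1); matched 4.
Augmenting path P5→Q5 (+1); matched 5.
Augmenting path P6→Q1→P3→Q5→P5→Q7 (+1); matched 6.
No augmenting path remains; maximum matching = 6.
König certificate: {P1, P2, P3, P4, P5, P6} is a vertex cover of size 6 (every listed pair touches it), so no matching can be larger.

6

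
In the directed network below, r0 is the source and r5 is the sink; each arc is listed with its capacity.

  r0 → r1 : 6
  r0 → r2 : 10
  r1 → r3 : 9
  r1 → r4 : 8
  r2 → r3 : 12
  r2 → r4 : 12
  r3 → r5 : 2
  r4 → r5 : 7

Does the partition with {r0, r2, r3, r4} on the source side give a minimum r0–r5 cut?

Given cut capacity: 6 + 2 + 7 = 15.
Augment r0→r1→r3→r5: bottleneck 2, flow now 2.
Augment r0→r1→r4→r5: bottleneck 4, flow now 6.
Augment r0→r2→r4→r5: bottleneck 3, flow now 9.
No augmenting path remains; maximum flow = 9.
In the residual graph, reachable from r0: {r0, r1, r2, r3, r4}.
Min-cut edges: r3→r5 (2), r4→r5 (7); capacity 2 + 7 = 9.
Cut capacity 15 exceeds the max flow 9, so it is not minimum.

No — its capacity is 15, but the minimum cut has capacity 9.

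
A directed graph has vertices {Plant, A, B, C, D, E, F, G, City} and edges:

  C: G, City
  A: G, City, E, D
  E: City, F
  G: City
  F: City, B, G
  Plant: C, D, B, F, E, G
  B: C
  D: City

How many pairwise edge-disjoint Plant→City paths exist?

Assign every edge capacity 1; by Menger, the answer equals the max flow.
Path Plant→C→City (+1); total 1.
Path Plant→D→City (+1); total 2.
Path Plant→E→City (+1); total 3.
Path Plant→F→City (+1); total 4.
Path Plant→G→City (+1); total 5.
No residual Plant→City path; max flow = 5.
Certifying cut of size 5: {C→City, G→City, Plant→D, Plant→E, Plant→F}.

5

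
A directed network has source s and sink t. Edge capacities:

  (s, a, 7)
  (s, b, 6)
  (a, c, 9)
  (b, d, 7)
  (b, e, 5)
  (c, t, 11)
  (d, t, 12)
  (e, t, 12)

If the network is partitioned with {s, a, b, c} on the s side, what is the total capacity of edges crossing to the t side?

Edges leaving {s, a, b, c}: b→d (7), b→e (5), c→t (11).
Cut capacity = 7 + 5 + 11 = 23.

23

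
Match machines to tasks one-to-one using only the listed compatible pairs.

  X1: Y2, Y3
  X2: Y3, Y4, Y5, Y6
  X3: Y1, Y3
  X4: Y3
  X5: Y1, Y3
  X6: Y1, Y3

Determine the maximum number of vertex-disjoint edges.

Unit-capacity flow: source→left, listed edges, right→sink; max matching = max flow.
Augmenting path X1→Y2 (+1); matched 1.
Augmenting path X2→Y3 (+1); matched 2.
Augmenting path X3→Y1 (+1); matched 3.
Augmenting path X4→Y3→X2→Y4 (+1); matched 4.
No augmenting path remains; maximum matching = 4.
König certificate: {X1, X2, Y1, Y3} is a vertex cover of size 4 (every listed pair touches it), so no matching can be larger.

4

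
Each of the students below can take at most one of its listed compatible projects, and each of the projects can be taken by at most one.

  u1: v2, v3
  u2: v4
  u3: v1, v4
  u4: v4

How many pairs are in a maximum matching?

Unit-capacity flow: source→left, listed edges, right→sink; max matching = max flow.
Augmenting path u1→v2 (+1); matched 1.
Augmenting path u2→v4 (+1); matched 2.
Augmenting path u3→v1 (+1); matched 3.
No augmenting path remains; maximum matching = 3.
König certificate: {u1, u3, v4} is a vertex cover of size 3 (every listed pair touches it), so no matching can be larger.

3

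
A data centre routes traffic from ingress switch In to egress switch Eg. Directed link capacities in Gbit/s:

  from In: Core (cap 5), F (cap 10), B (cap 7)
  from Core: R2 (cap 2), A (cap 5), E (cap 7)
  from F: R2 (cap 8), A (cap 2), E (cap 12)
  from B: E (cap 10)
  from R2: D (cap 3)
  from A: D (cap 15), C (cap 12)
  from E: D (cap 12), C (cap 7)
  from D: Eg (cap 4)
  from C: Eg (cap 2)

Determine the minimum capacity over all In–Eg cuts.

Augment In→Core→R2→D→Eg: bottleneck 2, flow now 2.
Augment In→Core→A→D→Eg: bottleneck 2, flow now 4.
Augment In→Core→A→C→Eg: bottleneck 1, flow now 5.
Augment In→F→A→C→Eg: bottleneck 1, flow now 6.
No augmenting path remains; maximum flow = 6.
By max-flow min-cut, the minimum cut capacity equals the max flow.
In the residual graph, reachable from In: {In, Core, F, B, R2, A, E, D, C}.
Min-cut edges: D→Eg (4), C→Eg (2); capacity 4 + 2 = 6.

6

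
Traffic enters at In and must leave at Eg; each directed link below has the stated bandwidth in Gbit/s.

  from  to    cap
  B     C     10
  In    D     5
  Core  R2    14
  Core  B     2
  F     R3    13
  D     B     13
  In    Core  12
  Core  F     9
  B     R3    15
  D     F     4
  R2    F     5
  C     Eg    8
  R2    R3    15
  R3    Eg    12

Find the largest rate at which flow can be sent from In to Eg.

Augment In→D→F→R3→Eg: bottleneck 4, flow now 4.
Augment In→D→B→R3→Eg: bottleneck 1, flow now 5.
Augment In→Core→F→R3→Eg: bottleneck 7, flow now 12.
Augment In→Core→B→C→Eg: bottleneck 2, flow now 14.
Augment In→Core→F→D→B→C→Eg: bottleneck 2, flow now 16. (uses reverse residual edge)
Augment In→Core→R2→R3→B→C→Eg: bottleneck 1, flow now 17. (uses reverse residual edge)
No augmenting path remains; maximum flow = 17.
In the residual graph, reachable from In: {In}.
Min-cut edges: In→D (5), In→Core (12); capacity 5 + 12 = 17.
This cut is saturated, so no flow can exceed 17.

17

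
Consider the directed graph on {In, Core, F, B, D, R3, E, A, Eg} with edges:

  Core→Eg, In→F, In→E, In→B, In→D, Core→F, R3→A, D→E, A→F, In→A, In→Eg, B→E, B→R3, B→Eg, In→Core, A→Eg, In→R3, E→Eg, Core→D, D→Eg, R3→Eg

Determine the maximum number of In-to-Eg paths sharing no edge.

Assign every edge capacity 1; by Menger, the answer equals the max flow.
Path In→Eg (+1); total 1.
Path In→Core→Eg (+1); total 2.
Path In→B→Eg (+1); total 3.
Path In→D→Eg (+1); total 4.
Path In→R3→Eg (+1); total 5.
Path In→E→Eg (+1); total 6.
Path In→A→Eg (+1); total 7.
No residual In→Eg path; max flow = 7.
Certifying cut of size 7: {In→A, In→B, In→Core, In→D, In→E, In→Eg, In→R3}.

7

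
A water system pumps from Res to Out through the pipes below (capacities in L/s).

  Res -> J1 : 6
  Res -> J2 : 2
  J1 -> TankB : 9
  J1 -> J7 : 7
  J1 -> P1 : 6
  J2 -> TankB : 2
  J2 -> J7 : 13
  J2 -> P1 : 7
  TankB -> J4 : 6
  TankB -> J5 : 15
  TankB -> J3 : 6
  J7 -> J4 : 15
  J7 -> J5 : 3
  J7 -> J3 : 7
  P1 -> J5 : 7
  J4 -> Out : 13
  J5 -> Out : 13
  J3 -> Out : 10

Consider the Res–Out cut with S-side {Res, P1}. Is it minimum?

No — its capacity is 15, but the minimum cut has capacity 8.

Given cut capacity: 6 + 2 + 7 = 15.
Augment Res→J1→TankB→J4→Out: bottleneck 6, flow now 6.
Augment Res→J2→TankB→J5→Out: bottleneck 2, flow now 8.
No augmenting path remains; maximum flow = 8.
In the residual graph, reachable from Res: {Res}.
Min-cut edges: Res→J1 (6), Res→J2 (2); capacity 6 + 2 = 8.
Cut capacity 15 exceeds the max flow 8, so it is not minimum.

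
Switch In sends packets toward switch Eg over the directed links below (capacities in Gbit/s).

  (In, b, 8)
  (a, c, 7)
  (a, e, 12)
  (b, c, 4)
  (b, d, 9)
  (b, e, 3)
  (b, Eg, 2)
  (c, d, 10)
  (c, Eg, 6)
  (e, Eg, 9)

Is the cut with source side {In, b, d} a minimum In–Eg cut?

Given cut capacity: 4 + 3 + 2 = 9.
Augment In→b→Eg: bottleneck 2, flow now 2.
Augment In→b→c→Eg: bottleneck 4, flow now 6.
Augment In→b→e→Eg: bottleneck 2, flow now 8.
No augmenting path remains; maximum flow = 8.
In the residual graph, reachable from In: {In}.
Min-cut edges: In→b (8); capacity 8 = 8.
Cut capacity 9 exceeds the max flow 8, so it is not minimum.

No — its capacity is 9, but the minimum cut has capacity 8.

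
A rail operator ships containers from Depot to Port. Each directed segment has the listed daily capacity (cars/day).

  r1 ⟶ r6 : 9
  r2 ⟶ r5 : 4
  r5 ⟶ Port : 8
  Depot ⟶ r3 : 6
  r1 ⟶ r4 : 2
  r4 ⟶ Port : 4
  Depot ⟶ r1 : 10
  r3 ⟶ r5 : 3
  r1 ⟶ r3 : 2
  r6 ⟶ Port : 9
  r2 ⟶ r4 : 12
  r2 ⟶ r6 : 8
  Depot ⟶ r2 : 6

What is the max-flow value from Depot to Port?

19

Augment Depot→r1→r4→Port: bottleneck 2, flow now 2.
Augment Depot→r1→r6→Port: bottleneck 8, flow now 10.
Augment Depot→r2→r4→Port: bottleneck 2, flow now 12.
Augment Depot→r2→r5→Port: bottleneck 4, flow now 16.
Augment Depot→r3→r5→Port: bottleneck 3, flow now 19.
No augmenting path remains; maximum flow = 19.
In the residual graph, reachable from Depot: {Depot, r3}.
Min-cut edges: Depot→r1 (10), Depot→r2 (6), r3→r5 (3); capacity 10 + 6 + 3 = 19.
This cut is saturated, so no flow can exceed 19.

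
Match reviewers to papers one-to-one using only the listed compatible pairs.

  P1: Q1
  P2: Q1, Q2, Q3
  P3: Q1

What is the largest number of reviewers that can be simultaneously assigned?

2

Unit-capacity flow: source→left, listed edges, right→sink; max matching = max flow.
Augmenting path P1→Q1 (+1); matched 1.
Augmenting path P2→Q2 (+1); matched 2.
No augmenting path remains; maximum matching = 2.
König certificate: {P2, Q1} is a vertex cover of size 2 (every listed pair touches it), so no matching can be larger.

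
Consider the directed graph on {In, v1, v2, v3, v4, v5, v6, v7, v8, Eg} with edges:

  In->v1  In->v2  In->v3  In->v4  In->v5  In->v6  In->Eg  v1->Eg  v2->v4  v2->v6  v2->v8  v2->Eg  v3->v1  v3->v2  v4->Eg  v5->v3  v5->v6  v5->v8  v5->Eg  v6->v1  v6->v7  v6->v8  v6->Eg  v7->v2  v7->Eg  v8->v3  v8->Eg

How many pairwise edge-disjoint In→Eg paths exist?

7

Assign every edge capacity 1; by Menger, the answer equals the max flow.
Path In→Eg (+1); total 1.
Path In→v1→Eg (+1); total 2.
Path In→v2→Eg (+1); total 3.
Path In→v4→Eg (+1); total 4.
Path In→v5→Eg (+1); total 5.
Path In→v6→Eg (+1); total 6.
Path In→v3→v2→v8→Eg (+1); total 7.
No residual In→Eg path; max flow = 7.
Certifying cut of size 7: {In→Eg, In→v1, In→v2, In→v3, In→v4, In→v5, In→v6}.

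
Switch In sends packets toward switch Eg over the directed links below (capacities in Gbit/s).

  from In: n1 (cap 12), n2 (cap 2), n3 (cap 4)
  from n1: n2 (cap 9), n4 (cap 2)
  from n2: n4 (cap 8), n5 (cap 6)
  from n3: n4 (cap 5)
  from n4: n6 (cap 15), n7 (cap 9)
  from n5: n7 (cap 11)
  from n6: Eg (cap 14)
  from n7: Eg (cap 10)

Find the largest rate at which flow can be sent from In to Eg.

17

Augment In→n1→n4→n6→Eg: bottleneck 2, flow now 2.
Augment In→n2→n4→n6→Eg: bottleneck 2, flow now 4.
Augment In→n3→n4→n6→Eg: bottleneck 4, flow now 8.
Augment In→n1→n2→n4→n6→Eg: bottleneck 6, flow now 14.
Augment In→n1→n2→n5→n7→Eg: bottleneck 3, flow now 17.
No augmenting path remains; maximum flow = 17.
In the residual graph, reachable from In: {In, n1}.
Min-cut edges: In→n2 (2), In→n3 (4), n1→n2 (9), n1→n4 (2); capacity 2 + 4 + 9 + 2 = 17.
This cut is saturated, so no flow can exceed 17.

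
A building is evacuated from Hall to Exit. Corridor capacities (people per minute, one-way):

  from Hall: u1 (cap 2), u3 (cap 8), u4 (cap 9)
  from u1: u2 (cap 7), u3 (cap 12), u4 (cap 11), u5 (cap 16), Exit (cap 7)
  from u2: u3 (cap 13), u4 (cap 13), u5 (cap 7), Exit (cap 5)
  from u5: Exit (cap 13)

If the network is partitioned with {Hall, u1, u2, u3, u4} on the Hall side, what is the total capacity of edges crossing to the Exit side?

35

Edges leaving {Hall, u1, u2, u3, u4}: u1→u5 (16), u1→Exit (7), u2→u5 (7), u2→Exit (5).
Cut capacity = 16 + 7 + 7 + 5 = 35.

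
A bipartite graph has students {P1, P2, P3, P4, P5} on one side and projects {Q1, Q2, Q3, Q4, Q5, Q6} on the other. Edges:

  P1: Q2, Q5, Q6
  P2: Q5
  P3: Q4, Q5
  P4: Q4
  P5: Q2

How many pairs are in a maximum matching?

4

Unit-capacity flow: source→left, listed edges, right→sink; max matching = max flow.
Augmenting path P1→Q2 (+1); matched 1.
Augmenting path P2→Q5 (+1); matched 2.
Augmenting path P3→Q4 (+1); matched 3.
Augmenting path P5→Q2→P1→Q6 (+1); matched 4.
No augmenting path remains; maximum matching = 4.
König certificate: {P1, P5, Q4, Q5} is a vertex cover of size 4 (every listed pair touches it), so no matching can be larger.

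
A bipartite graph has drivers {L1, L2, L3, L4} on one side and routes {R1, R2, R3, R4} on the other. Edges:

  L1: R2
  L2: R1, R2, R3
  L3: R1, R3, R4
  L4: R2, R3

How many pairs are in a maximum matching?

Unit-capacity flow: source→left, listed edges, right→sink; max matching = max flow.
Augmenting path L1→R2 (+1); matched 1.
Augmenting path L2→R1 (+1); matched 2.
Augmenting path L3→R3 (+1); matched 3.
Augmenting path L4→R3→L3→R4 (+1); matched 4.
No augmenting path remains; maximum matching = 4.
König certificate: {L1, L2, L3, L4} is a vertex cover of size 4 (every listed pair touches it), so no matching can be larger.

4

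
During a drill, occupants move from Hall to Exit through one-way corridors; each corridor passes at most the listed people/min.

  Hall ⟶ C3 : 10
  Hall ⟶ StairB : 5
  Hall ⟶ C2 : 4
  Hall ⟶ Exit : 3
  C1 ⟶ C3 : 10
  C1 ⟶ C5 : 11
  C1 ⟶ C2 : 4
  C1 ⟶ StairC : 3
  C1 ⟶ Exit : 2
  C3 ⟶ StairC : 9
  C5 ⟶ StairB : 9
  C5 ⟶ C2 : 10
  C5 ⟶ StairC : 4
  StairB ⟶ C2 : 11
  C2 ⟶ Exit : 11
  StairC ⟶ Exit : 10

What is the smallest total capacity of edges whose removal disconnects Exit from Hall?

Augment Hall→Exit: bottleneck 3, flow now 3.
Augment Hall→C2→Exit: bottleneck 4, flow now 7.
Augment Hall→C3→StairC→Exit: bottleneck 9, flow now 16.
Augment Hall→StairB→C2→Exit: bottleneck 5, flow now 21.
No augmenting path remains; maximum flow = 21.
By max-flow min-cut, the minimum cut capacity equals the max flow.
In the residual graph, reachable from Hall: {Hall, C3}.
Min-cut edges: Hall→StairB (5), Hall→C2 (4), Hall→Exit (3), C3→StairC (9); capacity 5 + 4 + 3 + 9 = 21.

21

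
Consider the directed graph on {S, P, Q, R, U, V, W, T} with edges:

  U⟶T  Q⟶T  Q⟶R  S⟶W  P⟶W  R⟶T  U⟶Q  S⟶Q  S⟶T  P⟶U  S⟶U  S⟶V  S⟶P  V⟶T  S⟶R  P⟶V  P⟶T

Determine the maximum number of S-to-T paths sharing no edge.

6

Assign every edge capacity 1; by Menger, the answer equals the max flow.
Path S→T (+1); total 1.
Path S→P→T (+1); total 2.
Path S→Q→T (+1); total 3.
Path S→R→T (+1); total 4.
Path S→U→T (+1); total 5.
Path S→V→T (+1); total 6.
No residual S→T path; max flow = 6.
Certifying cut of size 6: {S→P, S→Q, S→R, S→T, S→U, S→V}.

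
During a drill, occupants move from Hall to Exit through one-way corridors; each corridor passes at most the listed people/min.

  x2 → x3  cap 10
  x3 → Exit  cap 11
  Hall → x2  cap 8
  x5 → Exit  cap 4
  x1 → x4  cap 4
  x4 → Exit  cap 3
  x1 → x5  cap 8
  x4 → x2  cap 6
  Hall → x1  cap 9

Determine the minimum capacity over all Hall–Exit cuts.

Augment Hall→x1→x4→Exit: bottleneck 3, flow now 3.
Augment Hall→x1→x5→Exit: bottleneck 4, flow now 7.
Augment Hall→x2→x3→Exit: bottleneck 8, flow now 15.
Augment Hall→x1→x4→x2→x3→Exit: bottleneck 1, flow now 16.
No augmenting path remains; maximum flow = 16.
By max-flow min-cut, the minimum cut capacity equals the max flow.
In the residual graph, reachable from Hall: {Hall, x1, x5}.
Min-cut edges: Hall→x2 (8), x1→x4 (4), x5→Exit (4); capacity 8 + 4 + 4 = 16.

16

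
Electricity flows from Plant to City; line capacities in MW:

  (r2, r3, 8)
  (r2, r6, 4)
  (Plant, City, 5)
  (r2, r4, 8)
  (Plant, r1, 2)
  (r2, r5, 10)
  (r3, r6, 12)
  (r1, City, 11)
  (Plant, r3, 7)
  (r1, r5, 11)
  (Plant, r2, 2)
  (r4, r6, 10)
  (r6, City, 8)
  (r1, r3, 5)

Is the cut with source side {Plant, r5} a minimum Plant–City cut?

No — its capacity is 16, but the minimum cut has capacity 15.

Given cut capacity: 2 + 2 + 7 + 5 = 16.
Augment Plant→City: bottleneck 5, flow now 5.
Augment Plant→r1→City: bottleneck 2, flow now 7.
Augment Plant→r2→r6→City: bottleneck 2, flow now 9.
Augment Plant→r3→r6→City: bottleneck 6, flow now 15.
No augmenting path remains; maximum flow = 15.
In the residual graph, reachable from Plant: {Plant, r2, r3, r4, r5, r6}.
Min-cut edges: Plant→r1 (2), Plant→City (5), r6→City (8); capacity 2 + 5 + 8 = 15.
Cut capacity 16 exceeds the max flow 15, so it is not minimum.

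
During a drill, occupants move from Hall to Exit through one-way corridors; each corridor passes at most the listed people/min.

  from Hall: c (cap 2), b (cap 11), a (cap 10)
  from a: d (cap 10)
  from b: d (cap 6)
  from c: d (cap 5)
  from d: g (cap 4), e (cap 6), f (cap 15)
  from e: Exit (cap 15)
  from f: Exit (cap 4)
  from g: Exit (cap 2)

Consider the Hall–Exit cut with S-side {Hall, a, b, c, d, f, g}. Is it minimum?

Given cut capacity: 6 + 4 + 2 = 12.
Augment Hall→a→d→e→Exit: bottleneck 6, flow now 6.
Augment Hall→a→d→f→Exit: bottleneck 4, flow now 10.
Augment Hall→b→d→g→Exit: bottleneck 2, flow now 12.
No augmenting path remains; maximum flow = 12.
Cut capacity 12 equals the max flow, so it is a minimum cut.

Yes — it is a minimum cut (capacity 12).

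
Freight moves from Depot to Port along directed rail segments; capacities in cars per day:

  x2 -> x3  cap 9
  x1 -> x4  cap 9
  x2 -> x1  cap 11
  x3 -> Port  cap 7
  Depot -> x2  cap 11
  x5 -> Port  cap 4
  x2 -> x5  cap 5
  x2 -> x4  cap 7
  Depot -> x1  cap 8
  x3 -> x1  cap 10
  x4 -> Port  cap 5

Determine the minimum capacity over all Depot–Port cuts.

16

Augment Depot→x1→x4→Port: bottleneck 5, flow now 5.
Augment Depot→x2→x3→Port: bottleneck 7, flow now 12.
Augment Depot→x2→x5→Port: bottleneck 4, flow now 16.
No augmenting path remains; maximum flow = 16.
By max-flow min-cut, the minimum cut capacity equals the max flow.
In the residual graph, reachable from Depot: {Depot, x1, x4}.
Min-cut edges: Depot→x2 (11), x4→Port (5); capacity 11 + 5 = 16.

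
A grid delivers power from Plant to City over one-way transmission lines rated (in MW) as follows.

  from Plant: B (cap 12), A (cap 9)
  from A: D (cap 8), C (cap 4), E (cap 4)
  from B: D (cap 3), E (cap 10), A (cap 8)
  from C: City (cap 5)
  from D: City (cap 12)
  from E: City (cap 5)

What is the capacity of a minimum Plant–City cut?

20

Augment Plant→A→C→City: bottleneck 4, flow now 4.
Augment Plant→A→D→City: bottleneck 5, flow now 9.
Augment Plant→B→D→City: bottleneck 3, flow now 12.
Augment Plant→B→E→City: bottleneck 5, flow now 17.
Augment Plant→B→A→D→City: bottleneck 3, flow now 20.
No augmenting path remains; maximum flow = 20.
By max-flow min-cut, the minimum cut capacity equals the max flow.
In the residual graph, reachable from Plant: {Plant, A, B, E}.
Min-cut edges: A→C (4), A→D (8), B→D (3), E→City (5); capacity 4 + 8 + 3 + 5 = 20.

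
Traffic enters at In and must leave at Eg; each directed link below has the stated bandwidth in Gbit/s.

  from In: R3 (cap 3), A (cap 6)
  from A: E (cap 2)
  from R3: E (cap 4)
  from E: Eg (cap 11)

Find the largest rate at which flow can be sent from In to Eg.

Augment In→A→E→Eg: bottleneck 2, flow now 2.
Augment In→R3→E→Eg: bottleneck 3, flow now 5.
No augmenting path remains; maximum flow = 5.
In the residual graph, reachable from In: {In, A}.
Min-cut edges: In→R3 (3), A→E (2); capacity 3 + 2 = 5.
This cut is saturated, so no flow can exceed 5.

5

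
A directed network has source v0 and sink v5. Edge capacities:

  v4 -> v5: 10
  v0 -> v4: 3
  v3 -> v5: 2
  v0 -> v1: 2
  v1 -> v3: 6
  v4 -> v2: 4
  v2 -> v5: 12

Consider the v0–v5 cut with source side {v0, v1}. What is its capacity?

Edges leaving {v0, v1}: v0→v4 (3), v1→v3 (6).
Cut capacity = 3 + 6 = 9.

9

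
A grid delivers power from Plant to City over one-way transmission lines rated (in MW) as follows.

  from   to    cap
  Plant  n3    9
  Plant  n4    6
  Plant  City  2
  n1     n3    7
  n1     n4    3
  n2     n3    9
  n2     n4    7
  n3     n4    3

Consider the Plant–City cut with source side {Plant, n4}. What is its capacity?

Edges leaving {Plant, n4}: Plant→n3 (9), Plant→City (2).
Cut capacity = 9 + 2 = 11.

11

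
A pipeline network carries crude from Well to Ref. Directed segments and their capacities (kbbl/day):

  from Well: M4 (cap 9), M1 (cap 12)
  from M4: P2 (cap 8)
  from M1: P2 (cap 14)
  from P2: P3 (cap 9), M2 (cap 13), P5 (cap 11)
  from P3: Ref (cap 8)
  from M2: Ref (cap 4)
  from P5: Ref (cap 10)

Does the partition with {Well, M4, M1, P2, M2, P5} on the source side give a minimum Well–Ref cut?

Given cut capacity: 9 + 4 + 10 = 23.
Augment Well→M4→P2→P3→Ref: bottleneck 8, flow now 8.
Augment Well→M1→P2→M2→Ref: bottleneck 4, flow now 12.
Augment Well→M1→P2→P5→Ref: bottleneck 8, flow now 20.
No augmenting path remains; maximum flow = 20.
In the residual graph, reachable from Well: {Well, M4}.
Min-cut edges: Well→M1 (12), M4→P2 (8); capacity 12 + 8 = 20.
Cut capacity 23 exceeds the max flow 20, so it is not minimum.

No — its capacity is 23, but the minimum cut has capacity 20.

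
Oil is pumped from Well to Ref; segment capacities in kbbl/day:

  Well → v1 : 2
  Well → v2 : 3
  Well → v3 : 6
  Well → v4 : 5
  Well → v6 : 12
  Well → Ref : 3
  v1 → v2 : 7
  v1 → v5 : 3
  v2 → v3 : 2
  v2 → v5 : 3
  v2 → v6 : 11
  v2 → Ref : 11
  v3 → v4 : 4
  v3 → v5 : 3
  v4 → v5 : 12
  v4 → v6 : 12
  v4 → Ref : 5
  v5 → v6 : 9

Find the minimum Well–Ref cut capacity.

13

Augment Well→Ref: bottleneck 3, flow now 3.
Augment Well→v2→Ref: bottleneck 3, flow now 6.
Augment Well→v4→Ref: bottleneck 5, flow now 11.
Augment Well→v1→v2→Ref: bottleneck 2, flow now 13.
No augmenting path remains; maximum flow = 13.
By max-flow min-cut, the minimum cut capacity equals the max flow.
In the residual graph, reachable from Well: {Well, v3, v4, v5, v6}.
Min-cut edges: Well→v1 (2), Well→v2 (3), Well→Ref (3), v4→Ref (5); capacity 2 + 3 + 3 + 5 = 13.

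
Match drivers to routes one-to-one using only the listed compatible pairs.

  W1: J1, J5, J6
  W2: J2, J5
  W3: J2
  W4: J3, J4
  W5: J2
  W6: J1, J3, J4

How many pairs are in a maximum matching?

5

Unit-capacity flow: source→left, listed edges, right→sink; max matching = max flow.
Augmenting path W1→J1 (+1); matched 1.
Augmenting path W2→J2 (+1); matched 2.
Augmenting path W4→J3 (+1); matched 3.
Augmenting path W6→J4 (+1); matched 4.
Augmenting path W3→J2→W2→J5 (+1); matched 5.
No augmenting path remains; maximum matching = 5.
König certificate: {W1, W2, W4, W6, J2} is a vertex cover of size 5 (every listed pair touches it), so no matching can be larger.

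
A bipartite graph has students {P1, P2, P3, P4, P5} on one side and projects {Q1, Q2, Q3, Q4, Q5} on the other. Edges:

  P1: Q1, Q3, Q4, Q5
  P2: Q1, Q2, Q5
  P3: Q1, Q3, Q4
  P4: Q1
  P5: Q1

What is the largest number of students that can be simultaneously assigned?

4

Unit-capacity flow: source→left, listed edges, right→sink; max matching = max flow.
Augmenting path P1→Q1 (+1); matched 1.
Augmenting path P2→Q2 (+1); matched 2.
Augmenting path P3→Q3 (+1); matched 3.
Augmenting path P4→Q1→P1→Q4 (+1); matched 4.
No augmenting path remains; maximum matching = 4.
König certificate: {P1, P2, P3, Q1} is a vertex cover of size 4 (every listed pair touches it), so no matching can be larger.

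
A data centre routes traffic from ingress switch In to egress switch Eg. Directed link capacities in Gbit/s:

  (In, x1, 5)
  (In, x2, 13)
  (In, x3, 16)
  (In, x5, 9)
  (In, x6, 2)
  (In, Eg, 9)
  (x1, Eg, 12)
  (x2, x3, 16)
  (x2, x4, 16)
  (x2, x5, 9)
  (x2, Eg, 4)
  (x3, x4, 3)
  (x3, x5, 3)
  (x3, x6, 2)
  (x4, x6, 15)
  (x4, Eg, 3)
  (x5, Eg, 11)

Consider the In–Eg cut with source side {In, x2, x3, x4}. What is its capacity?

61

Edges leaving {In, x2, x3, x4}: In→x1 (5), In→x5 (9), In→x6 (2), In→Eg (9), x2→x5 (9), x2→Eg (4), x3→x5 (3), x3→x6 (2), x4→x6 (15), x4→Eg (3).
Cut capacity = 5 + 9 + 2 + 9 + 9 + 4 + 3 + 2 + 15 + 3 = 61.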